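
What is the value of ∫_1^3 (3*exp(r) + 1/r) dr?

-3*exp(1) + log(3) + 3*exp(3)

An antiderivative is F(r) = 3*exp(r) + log(r).
Then F(3) - F(1) = (log(3) + 3*exp(3)) - (3*exp(1)) = -3*exp(1) + log(3) + 3*exp(3).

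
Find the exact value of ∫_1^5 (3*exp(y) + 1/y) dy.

An antiderivative is F(y) = 3*exp(y) + log(y).
Then F(5) - F(1) = (log(5) + 3*exp(5)) - (3*exp(1)) = -3*exp(1) + log(5) + 3*exp(5).

-3*exp(1) + log(5) + 3*exp(5)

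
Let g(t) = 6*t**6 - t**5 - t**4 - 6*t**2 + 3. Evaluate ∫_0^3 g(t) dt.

By the power rule, an antiderivative is F(t) = 6*t**7/7 - t**6/6 - t**5/5 - 2*t**3 + 3*t.
Then F(3) - F(0) = (116163/70) - (0) = 116163/70.

116163/70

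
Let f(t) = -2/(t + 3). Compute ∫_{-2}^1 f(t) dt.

-log(16)

An antiderivative is F(t) = -2*log(t + 3).
Then F(1) - F(-2) = (-log(16)) - (0) = -log(16).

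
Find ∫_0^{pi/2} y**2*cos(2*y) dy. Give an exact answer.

Integrate by parts twice (u = y^2, dv = cos(2*y) dy).
An antiderivative is F(y) = y**2*sin(2*y)/2 + y*cos(2*y)/2 - sin(2*y)/4.
Then F(pi/2) - F(0) = (-pi/4) - (0) = -pi/4.

-pi/4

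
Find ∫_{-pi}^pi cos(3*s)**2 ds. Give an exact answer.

pi

Use the identity cos^2(3*s) = (1 + cos(6*s))/2.
An antiderivative is F(s) = s/2 + sin(6*s)/12.
Then F(pi) - F(-pi) = (pi/2) - (-pi/2) = pi.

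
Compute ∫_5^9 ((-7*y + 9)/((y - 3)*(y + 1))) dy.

-4*log(5) + log(3)

Factor the denominator: y**2 - 2*y - 3 = (y + 1)(y - 3).
Partial fractions: (-7*y + 9)/((y - 3)*(y + 1)) = -4/(y + 1) - 3/(y - 3).
An antiderivative is F(y) = -3*log(y - 3) - 4*log(y + 1).
Then F(9) - F(5) = (-4*log(5) - 7*log(2) - 3*log(3)) - (-7*log(2) - 4*log(3)) = -4*log(5) + log(3).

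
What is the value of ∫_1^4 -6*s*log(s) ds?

Integrate by parts once (u = ln s, dv = -6*s ds).
An antiderivative is F(s) = -3*s**2*(2*log(s) - 1)/2.
Then F(4) - F(1) = (24 - 96*log(2)) - (3/2) = 45/2 - 96*log(2).

45/2 - 96*log(2)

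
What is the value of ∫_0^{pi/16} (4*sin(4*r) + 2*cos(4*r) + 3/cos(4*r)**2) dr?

7/4 - sqrt(2)/4

An antiderivative is F(r) = sin(4*r)/2 - cos(4*r) + 3*tan(4*r)/4.
Then F(pi/16) - F(0) = (3/4 - sqrt(2)/4) - (-1) = 7/4 - sqrt(2)/4.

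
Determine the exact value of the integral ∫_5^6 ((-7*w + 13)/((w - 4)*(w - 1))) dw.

Factor the denominator: w**2 - 5*w + 4 = (w - 1)(w - 4).
Partial fractions: (-7*w + 13)/((w - 4)*(w - 1)) = -2/(w - 1) - 5/(w - 4).
An antiderivative is F(w) = -5*log(w - 4) - 2*log(w - 1).
Then F(6) - F(5) = (-5*log(2) - 2*log(5)) - (-log(16)) = -log(50).

-log(50)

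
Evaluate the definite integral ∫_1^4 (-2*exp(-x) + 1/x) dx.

(-2*exp(3) + 2 + log(4**exp(4)))*exp(-4)

An antiderivative is F(x) = log(x) + 2*exp(-x).
Then F(4) - F(1) = ((2 + log(4**exp(4)))*exp(-4)) - (2*exp(-1)) = (-2*exp(3) + 2 + log(4**exp(4)))*exp(-4).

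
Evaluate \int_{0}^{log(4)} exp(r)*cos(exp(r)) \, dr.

-sin(1) + sin(4)

Let u = exp(r), so du = exp(r) dr. When r = 0, u = 1; when r = log(4), u = 4.
The integral becomes ∫ cos(u) du from 1 to 4, with antiderivative sin(u).
Back in r: F(r) = sin(exp(r)).
Then F(log(4)) - F(0) = (sin(4)) - (sin(1)) = -sin(1) + sin(4).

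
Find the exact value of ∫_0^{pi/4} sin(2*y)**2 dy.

Use the identity sin^2(2*y) = (1 - cos(4*y))/2.
An antiderivative is F(y) = y/2 - sin(4*y)/8.
Then F(pi/4) - F(0) = (pi/8) - (0) = pi/8.

pi/8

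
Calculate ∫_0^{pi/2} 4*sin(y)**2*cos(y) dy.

4/3

Let u = sin(y), so du = cos(y) dy. When y = 0, u = 0; when y = pi/2, u = 1.
The integral becomes 4·∫ u**2 du from 0 to 1, with antiderivative 4*u**3/3.
Back in y: F(y) = 4*sin(y)**3/3.
Then F(pi/2) - F(0) = (4/3) - (0) = 4/3.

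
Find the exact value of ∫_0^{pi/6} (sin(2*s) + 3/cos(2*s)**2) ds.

An antiderivative is F(s) = -cos(2*s)/2 + 3*tan(2*s)/2.
Then F(pi/6) - F(0) = (-1/4 + 3*sqrt(3)/2) - (-1/2) = 1/4 + 3*sqrt(3)/2.

1/4 + 3*sqrt(3)/2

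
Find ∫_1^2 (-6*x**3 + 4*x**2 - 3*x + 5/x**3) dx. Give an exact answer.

-379/24

By the power rule, an antiderivative is F(x) = -3*x**4/2 + 4*x**3/3 - 3*x**2/2 - 5/(2*x**2).
Then F(2) - F(1) = (-479/24) - (-25/6) = -379/24.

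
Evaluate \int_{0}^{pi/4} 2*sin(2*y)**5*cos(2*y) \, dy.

Let u = sin(2*y), so du = 2*cos(2*y) dy. When y = 0, u = 0; when y = pi/4, u = 1.
The integral becomes ∫ u**5 du from 0 to 1, with antiderivative u**6/6.
Back in y: F(y) = sin(2*y)**6/6.
Then F(pi/4) - F(0) = (1/6) - (0) = 1/6.

1/6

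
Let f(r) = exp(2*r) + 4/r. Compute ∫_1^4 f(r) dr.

An antiderivative is F(r) = exp(2*r)/2 + 4*log(r).
Then F(4) - F(1) = (8*log(2) + exp(8)/2) - (exp(2)/2) = -exp(2)/2 + 8*log(2) + exp(8)/2.

-exp(2)/2 + 8*log(2) + exp(8)/2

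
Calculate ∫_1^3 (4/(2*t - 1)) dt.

log(25)

An antiderivative is F(t) = 2*log(2*t - 1).
Then F(3) - F(1) = (log(25)) - (0) = log(25).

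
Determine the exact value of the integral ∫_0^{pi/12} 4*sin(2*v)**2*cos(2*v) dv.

Let u = sin(2*v), so du = 2*cos(2*v) dv. When v = 0, u = 0; when v = pi/12, u = 1/2.
The integral becomes 2·∫ u**2 du from 0 to 1/2, with antiderivative 2*u**3/3.
Back in v: F(v) = 2*sin(2*v)**3/3.
Then F(pi/12) - F(0) = (1/12) - (0) = 1/12.

1/12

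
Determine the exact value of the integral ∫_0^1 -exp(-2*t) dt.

(1 - exp(2))*exp(-2)/2

An antiderivative is F(t) = exp(-2*t)/2.
Then F(1) - F(0) = (exp(-2)/2) - (1/2) = (1 - exp(2))*exp(-2)/2.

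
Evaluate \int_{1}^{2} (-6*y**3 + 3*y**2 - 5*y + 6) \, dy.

-17

By the power rule, an antiderivative is F(y) = -3*y**4/2 + y**3 - 5*y**2/2 + 6*y.
Then F(2) - F(1) = (-14) - (3) = -17.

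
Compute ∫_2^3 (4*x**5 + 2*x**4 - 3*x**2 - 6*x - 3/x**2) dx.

14797/30

By the power rule, an antiderivative is F(x) = 2*x**6/3 + 2*x**5/5 - x**3 - 3*x**2 + 3/x.
Then F(3) - F(2) = (2651/5) - (1109/30) = 14797/30.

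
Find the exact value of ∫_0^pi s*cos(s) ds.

Integrate by parts once (u = s, dv = cos(s) ds).
An antiderivative is F(s) = s*sin(s) + cos(s).
Then F(pi) - F(0) = (-1) - (1) = -2.

-2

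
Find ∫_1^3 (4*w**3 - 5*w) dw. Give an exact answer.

By the power rule, an antiderivative is F(w) = w**4 - 5*w**2/2.
Then F(3) - F(1) = (117/2) - (-3/2) = 60.

60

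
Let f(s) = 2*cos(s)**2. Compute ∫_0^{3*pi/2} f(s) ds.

3*pi/2

Use the identity cos^2(s) = (1 + cos(2*s))/2.
An antiderivative is F(s) = s + sin(2*s)/2.
Then F(3*pi/2) - F(0) = (3*pi/2) - (0) = 3*pi/2.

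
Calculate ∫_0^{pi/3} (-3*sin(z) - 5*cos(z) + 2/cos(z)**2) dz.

An antiderivative is F(z) = -5*sin(z) + 3*cos(z) + 2*tan(z).
Then F(pi/3) - F(0) = (3/2 - sqrt(3)/2) - (3) = -3/2 - sqrt(3)/2.

-3/2 - sqrt(3)/2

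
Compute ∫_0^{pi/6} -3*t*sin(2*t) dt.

Integrate by parts once (u = t, dv = -3*sin(2*t) dt).
An antiderivative is F(t) = 3*t*cos(2*t)/2 - 3*sin(2*t)/4.
Then F(pi/6) - F(0) = (-3*sqrt(3)/8 + pi/8) - (0) = -3*sqrt(3)/8 + pi/8.

-3*sqrt(3)/8 + pi/8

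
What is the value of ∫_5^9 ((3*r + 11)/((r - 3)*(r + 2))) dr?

-log(11) + log(7) + 4*log(3)

Factor the denominator: r**2 - r - 6 = (r + 2)(r - 3).
Partial fractions: (3*r + 11)/((r - 3)*(r + 2)) = -1/(r + 2) + 4/(r - 3).
An antiderivative is F(r) = 4*log(r - 3) - log(r + 2).
Then F(9) - F(5) = (-log(11) + 4*log(2) + 4*log(3)) - (log(16/7)) = -log(11) + log(7) + 4*log(3).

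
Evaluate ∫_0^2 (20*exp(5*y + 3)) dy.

Let u = 5*y + 3, so du = 5 dy. When y = 0, u = 3; when y = 2, u = 13.
The integral becomes 4·∫ exp(u) du from 3 to 13, with antiderivative 4*exp(u).
Back in y: F(y) = 4*exp(5*y + 3).
Then F(2) - F(0) = (4*exp(13)) - (4*exp(3)) = -4*(1 - exp(10))*exp(3).

-4*(1 - exp(10))*exp(3)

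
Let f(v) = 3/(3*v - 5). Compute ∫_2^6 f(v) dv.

log(13)

An antiderivative is F(v) = log(3*v - 5).
Then F(6) - F(2) = (log(13)) - (0) = log(13).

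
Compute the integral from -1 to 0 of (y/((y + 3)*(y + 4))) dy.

-7*log(3) + 11*log(2)

Factor the denominator: y**2 + 7*y + 12 = (y + 4)(y + 3).
Partial fractions: y/((y + 3)*(y + 4)) = 4/(y + 4) - 3/(y + 3).
An antiderivative is F(y) = -3*log(y + 3) + 4*log(y + 4).
Then F(0) - F(-1) = (-3*log(3) + 8*log(2)) - (log(81/8)) = -7*log(3) + 11*log(2).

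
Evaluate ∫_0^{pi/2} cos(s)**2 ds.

pi/4

Use the identity cos^2(s) = (1 + cos(2*s))/2.
An antiderivative is F(s) = s/2 + sin(2*s)/4.
Then F(pi/2) - F(0) = (pi/4) - (0) = pi/4.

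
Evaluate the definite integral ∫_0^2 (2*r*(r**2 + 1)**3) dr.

156

Let u = r**2 + 1, so du = 2*r dr. When r = 0, u = 1; when r = 2, u = 5.
The integral becomes ∫ u**3 du from 1 to 5, with antiderivative u**4/4.
Back in r: F(r) = (r**2 + 1)**4/4.
Then F(2) - F(0) = (625/4) - (1/4) = 156.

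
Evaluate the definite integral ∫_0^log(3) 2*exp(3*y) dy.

Let u = exp(y), so du = exp(y) dy. When y = 0, u = 1; when y = log(3), u = 3.
The integral becomes 2·∫ u**2 du from 1 to 3, with antiderivative 2*u**3/3.
Back in y: F(y) = 2*exp(3*y)/3.
Then F(log(3)) - F(0) = (18) - (2/3) = 52/3.

52/3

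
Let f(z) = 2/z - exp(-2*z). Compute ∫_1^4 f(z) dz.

An antiderivative is F(z) = 2*log(z) + exp(-2*z)/2.
Then F(4) - F(1) = (exp(-8)/2 + 4*log(2)) - (exp(-2)/2) = (-exp(6) + 1 + 8*exp(8)*log(2))*exp(-8)/2.

(-exp(6) + 1 + 8*exp(8)*log(2))*exp(-8)/2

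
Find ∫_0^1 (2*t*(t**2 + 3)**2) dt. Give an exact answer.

Let u = t**2 + 3, so du = 2*t dt. When t = 0, u = 3; when t = 1, u = 4.
The integral becomes ∫ u**2 du from 3 to 4, with antiderivative u**3/3.
Back in t: F(t) = (t**2 + 3)**3/3.
Then F(1) - F(0) = (64/3) - (9) = 37/3.

37/3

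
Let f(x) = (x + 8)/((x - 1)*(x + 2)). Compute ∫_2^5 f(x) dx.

-2*log(7) + 10*log(2)

Factor the denominator: x**2 + x - 2 = (x + 2)(x - 1).
Partial fractions: (x + 8)/((x - 1)*(x + 2)) = -2/(x + 2) + 3/(x - 1).
An antiderivative is F(x) = 3*log(x - 1) - 2*log(x + 2).
Then F(5) - F(2) = (log(64/49)) - (-log(16)) = -2*log(7) + 10*log(2).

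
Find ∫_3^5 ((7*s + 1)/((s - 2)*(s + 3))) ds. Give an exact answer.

Factor the denominator: s**2 + s - 6 = (s + 3)(s - 2).
Partial fractions: (7*s + 1)/((s - 2)*(s + 3)) = 4/(s + 3) + 3/(s - 2).
An antiderivative is F(s) = 3*log(s - 2) + 4*log(s + 3).
Then F(5) - F(3) = (3*log(3) + 12*log(2)) - (4*log(2) + 4*log(3)) = -log(3) + 8*log(2).

-log(3) + 8*log(2)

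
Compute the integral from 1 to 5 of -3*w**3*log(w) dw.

Integrate by parts once (u = ln w, dv = -3*w**3 dw).
An antiderivative is F(w) = -3*w**4*(4*log(w) - 1)/16.
Then F(5) - F(1) = (1875/16 - 1875*log(5)/4) - (3/16) = 117 - 1875*log(5)/4.

117 - 1875*log(5)/4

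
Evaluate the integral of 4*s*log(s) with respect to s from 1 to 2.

-3 + 8*log(2)

Integrate by parts once (u = ln s, dv = 4*s ds).
An antiderivative is F(s) = s**2*(2*log(s) - 1).
Then F(2) - F(1) = (-4 + 8*log(2)) - (-1) = -3 + 8*log(2).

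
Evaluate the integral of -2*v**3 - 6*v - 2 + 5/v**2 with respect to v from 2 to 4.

By the power rule, an antiderivative is F(v) = -v**4/2 - 3*v**2 - 2*v - 5/v.
Then F(4) - F(2) = (-741/4) - (-53/2) = -635/4.

-635/4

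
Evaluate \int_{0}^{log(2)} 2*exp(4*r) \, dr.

15/2

Let u = exp(r), so du = exp(r) dr. When r = 0, u = 1; when r = log(2), u = 2.
The integral becomes 2·∫ u**3 du from 1 to 2, with antiderivative u**4/2.
Back in r: F(r) = exp(4*r)/2.
Then F(log(2)) - F(0) = (8) - (1/2) = 15/2.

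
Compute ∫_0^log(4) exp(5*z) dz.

1023/5

Let u = exp(z), so du = exp(z) dz. When z = 0, u = 1; when z = log(4), u = 4.
The integral becomes ∫ u**4 du from 1 to 4, with antiderivative u**5/5.
Back in z: F(z) = exp(5*z)/5.
Then F(log(4)) - F(0) = (1024/5) - (1/5) = 1023/5.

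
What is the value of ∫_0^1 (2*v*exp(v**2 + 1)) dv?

-exp(1) + exp(2)

Let u = v**2 + 1, so du = 2*v dv. When v = 0, u = 1; when v = 1, u = 2.
The integral becomes ∫ exp(u) du from 1 to 2, with antiderivative exp(u).
Back in v: F(v) = exp(v**2 + 1).
Then F(1) - F(0) = (exp(2)) - (exp(1)) = -exp(1) + exp(2).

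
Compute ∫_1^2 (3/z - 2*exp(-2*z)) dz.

An antiderivative is F(z) = 3*log(z) + exp(-2*z).
Then F(2) - F(1) = (exp(-4) + 3*log(2)) - (exp(-2)) = -exp(-2) + exp(-4) + 3*log(2).

-exp(-2) + exp(-4) + 3*log(2)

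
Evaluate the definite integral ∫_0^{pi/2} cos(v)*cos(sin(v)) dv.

Let u = sin(v), so du = cos(v) dv. When v = 0, u = 0; when v = pi/2, u = 1.
The integral becomes ∫ cos(u) du from 0 to 1, with antiderivative sin(u).
Back in v: F(v) = sin(sin(v)).
Then F(pi/2) - F(0) = (sin(1)) - (0) = sin(1).

sin(1)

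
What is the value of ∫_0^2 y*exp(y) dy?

1 + exp(2)

Integrate by parts once (u = y, dv = exp(y) dy).
An antiderivative is F(y) = (y - 1)*exp(y).
Then F(2) - F(0) = (exp(2)) - (-1) = 1 + exp(2).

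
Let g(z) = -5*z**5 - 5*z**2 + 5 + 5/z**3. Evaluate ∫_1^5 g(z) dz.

By the power rule, an antiderivative is F(z) = -5*z**6/6 - 5*z**3/3 + 5*z - 5/(2*z**2).
Then F(5) - F(1) = (-198064/15) - (0) = -198064/15.

-198064/15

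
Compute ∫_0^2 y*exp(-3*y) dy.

(-7 + exp(6))*exp(-6)/9

Integrate by parts once (u = y, dv = exp(-3*y) dy).
An antiderivative is F(y) = (-3*y - 1)*exp(-3*y)/9.
Then F(2) - F(0) = (-7*exp(-6)/9) - (-1/9) = (-7 + exp(6))*exp(-6)/9.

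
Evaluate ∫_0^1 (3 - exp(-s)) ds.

An antiderivative is F(s) = 3*s + exp(-s).
Then F(1) - F(0) = (exp(-1) + 3) - (1) = exp(-1) + 2.

exp(-1) + 2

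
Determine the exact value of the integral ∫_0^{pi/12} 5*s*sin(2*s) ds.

Integrate by parts once (u = s, dv = 5*sin(2*s) ds).
An antiderivative is F(s) = -5*s*cos(2*s)/2 + 5*sin(2*s)/4.
Then F(pi/12) - F(0) = (-5*sqrt(3)*pi/48 + 5/8) - (0) = -5*sqrt(3)*pi/48 + 5/8.

-5*sqrt(3)*pi/48 + 5/8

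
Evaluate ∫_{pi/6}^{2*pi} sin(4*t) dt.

-3/8

An antiderivative is F(t) = -cos(4*t)/4.
Then F(2*pi) - F(pi/6) = (-1/4) - (1/8) = -3/8.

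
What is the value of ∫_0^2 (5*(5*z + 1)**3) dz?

Let u = 5*z + 1, so du = 5 dz. When z = 0, u = 1; when z = 2, u = 11.
The integral becomes ∫ u**3 du from 1 to 11, with antiderivative u**4/4.
Back in z: F(z) = (5*z + 1)**4/4.
Then F(2) - F(0) = (14641/4) - (1/4) = 3660.

3660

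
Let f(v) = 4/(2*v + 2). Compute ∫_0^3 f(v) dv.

An antiderivative is F(v) = 2*log(2*v + 2).
Then F(3) - F(0) = (log(64)) - (log(4)) = log(16).

log(16)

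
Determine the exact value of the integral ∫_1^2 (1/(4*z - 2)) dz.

log(3)/4

An antiderivative is F(z) = log(4*z - 2)/4.
Then F(2) - F(1) = (log(6)/4) - (log(2)/4) = log(3)/4.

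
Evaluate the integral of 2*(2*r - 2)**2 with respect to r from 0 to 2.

Let u = 2*r - 2, so du = 2 dr. When r = 0, u = -2; when r = 2, u = 2.
The integral becomes ∫ u**2 du from -2 to 2, with antiderivative u**3/3.
Back in r: F(r) = (2*r - 2)**3/3.
Then F(2) - F(0) = (8/3) - (-8/3) = 16/3.

16/3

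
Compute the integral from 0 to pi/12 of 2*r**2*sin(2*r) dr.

Integrate by parts twice (u = r^2, dv = 2*sin(2*r) dr).
An antiderivative is F(r) = -r**2*cos(2*r) + r*sin(2*r) + cos(2*r)/2.
Then F(pi/12) - F(0) = (-sqrt(3)*pi**2/288 + pi/24 + sqrt(3)/4) - (1/2) = -1/2 - sqrt(3)*pi**2/288 + pi/24 + sqrt(3)/4.

-1/2 - sqrt(3)*pi**2/288 + pi/24 + sqrt(3)/4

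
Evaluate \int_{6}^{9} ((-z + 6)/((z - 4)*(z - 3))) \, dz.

Factor the denominator: z**2 - 7*z + 12 = (z - 3)(z - 4).
Partial fractions: (-z + 6)/((z - 4)*(z - 3)) = -3/(z - 3) + 2/(z - 4).
An antiderivative is F(z) = 2*log(z - 4) - 3*log(z - 3).
Then F(9) - F(6) = (-3*log(3) - 3*log(2) + 2*log(5)) - (log(4/27)) = log(25/32).

log(25/32)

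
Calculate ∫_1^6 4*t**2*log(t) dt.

-860/9 + 288*log(2) + 288*log(3)

Integrate by parts once (u = ln t, dv = 4*t**2 dt).
An antiderivative is F(t) = 4*t**3*(3*log(t) - 1)/9.
Then F(6) - F(1) = (-96 + 288*log(2) + 288*log(3)) - (-4/9) = -860/9 + 288*log(2) + 288*log(3).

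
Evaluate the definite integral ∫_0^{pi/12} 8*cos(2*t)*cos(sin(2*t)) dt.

4*sin(1/2)

Let u = sin(2*t), so du = 2*cos(2*t) dt. When t = 0, u = 0; when t = pi/12, u = 1/2.
The integral becomes 4·∫ cos(u) du from 0 to 1/2, with antiderivative 4*sin(u).
Back in t: F(t) = 4*sin(sin(2*t)).
Then F(pi/12) - F(0) = (4*sin(1/2)) - (0) = 4*sin(1/2).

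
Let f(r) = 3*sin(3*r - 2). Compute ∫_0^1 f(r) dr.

Let u = 3*r - 2, so du = 3 dr. When r = 0, u = -2; when r = 1, u = 1.
The integral becomes ∫ sin(u) du from -2 to 1, with antiderivative -cos(u).
Back in r: F(r) = -cos(3*r - 2).
Then F(1) - F(0) = (-cos(1)) - (-cos(2)) = -cos(1) + cos(2).

-cos(1) + cos(2)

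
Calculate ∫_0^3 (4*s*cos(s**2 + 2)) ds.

2*sin(11) - 2*sin(2)

Let u = s**2 + 2, so du = 2*s ds. When s = 0, u = 2; when s = 3, u = 11.
The integral becomes 2·∫ cos(u) du from 2 to 11, with antiderivative 2*sin(u).
Back in s: F(s) = 2*sin(s**2 + 2).
Then F(3) - F(0) = (2*sin(11)) - (2*sin(2)) = 2*sin(11) - 2*sin(2).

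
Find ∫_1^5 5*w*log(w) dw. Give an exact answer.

-30 + 125*log(5)/2

Integrate by parts once (u = ln w, dv = 5*w dw).
An antiderivative is F(w) = 5*w**2*(2*log(w) - 1)/4.
Then F(5) - F(1) = (-125/4 + 125*log(5)/2) - (-5/4) = -30 + 125*log(5)/2.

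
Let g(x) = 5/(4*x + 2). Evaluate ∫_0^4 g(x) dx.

5*log(3)/2

An antiderivative is F(x) = 5*log(4*x + 2)/4.
Then F(4) - F(0) = (5*log(18)/4) - (5*log(2)/4) = 5*log(3)/2.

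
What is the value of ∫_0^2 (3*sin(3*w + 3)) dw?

Let u = 3*w + 3, so du = 3 dw. When w = 0, u = 3; when w = 2, u = 9.
The integral becomes ∫ sin(u) du from 3 to 9, with antiderivative -cos(u).
Back in w: F(w) = -cos(3*w + 3).
Then F(2) - F(0) = (-cos(9)) - (-cos(3)) = cos(3) - cos(9).

cos(3) - cos(9)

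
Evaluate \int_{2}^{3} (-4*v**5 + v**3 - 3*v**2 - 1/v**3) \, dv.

By the power rule, an antiderivative is F(v) = -2*v**6/3 + v**4/4 - v**3 + 1/(2*v**2).
Then F(3) - F(2) = (-17737/36) - (-1117/24) = -32123/72.

-32123/72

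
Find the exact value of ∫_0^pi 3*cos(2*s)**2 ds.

3*pi/2

Use the identity cos^2(2*s) = (1 + cos(4*s))/2.
An antiderivative is F(s) = 3*s/2 + 3*sin(4*s)/8.
Then F(pi) - F(0) = (3*pi/2) - (0) = 3*pi/2.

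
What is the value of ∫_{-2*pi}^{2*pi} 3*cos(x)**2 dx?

Use the identity cos^2(x) = (1 + cos(2*x))/2.
An antiderivative is F(x) = 3*x/2 + 3*sin(2*x)/4.
Then F(2*pi) - F(-2*pi) = (3*pi) - (-3*pi) = 6*pi.

6*pi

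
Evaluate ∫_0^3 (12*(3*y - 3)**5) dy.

30618

Let u = 3*y - 3, so du = 3 dy. When y = 0, u = -3; when y = 3, u = 6.
The integral becomes 4·∫ u**5 du from -3 to 6, with antiderivative 2*u**6/3.
Back in y: F(y) = 2*(3*y - 3)**6/3.
Then F(3) - F(0) = (31104) - (486) = 30618.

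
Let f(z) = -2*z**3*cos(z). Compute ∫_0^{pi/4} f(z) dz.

Integrate by parts 3 times (u = z^3, dv = -2*cos(z) dz).
An antiderivative is F(z) = -2*z**3*sin(z) - 6*z**2*cos(z) + 12*z*sin(z) + 12*cos(z).
Then F(pi/4) - F(0) = (sqrt(2)*(-12*pi**2 - pi**3 + 96*pi + 384)/64) - (12) = -12 - 3*sqrt(2)*pi**2/16 - sqrt(2)*pi**3/64 + 3*sqrt(2)*pi/2 + 6*sqrt(2).

-12 - 3*sqrt(2)*pi**2/16 - sqrt(2)*pi**3/64 + 3*sqrt(2)*pi/2 + 6*sqrt(2)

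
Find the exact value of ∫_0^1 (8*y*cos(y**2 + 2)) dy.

Let u = y**2 + 2, so du = 2*y dy. When y = 0, u = 2; when y = 1, u = 3.
The integral becomes 4·∫ cos(u) du from 2 to 3, with antiderivative 4*sin(u).
Back in y: F(y) = 4*sin(y**2 + 2).
Then F(1) - F(0) = (4*sin(3)) - (4*sin(2)) = -4*sin(2) + 4*sin(3).

-4*sin(2) + 4*sin(3)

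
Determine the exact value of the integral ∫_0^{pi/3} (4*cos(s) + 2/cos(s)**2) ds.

An antiderivative is F(s) = 4*sin(s) + 2*tan(s).
Then F(pi/3) - F(0) = (4*sqrt(3)) - (0) = 4*sqrt(3).

4*sqrt(3)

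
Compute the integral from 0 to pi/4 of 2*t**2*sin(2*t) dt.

Integrate by parts twice (u = t^2, dv = 2*sin(2*t) dt).
An antiderivative is F(t) = -t**2*cos(2*t) + t*sin(2*t) + cos(2*t)/2.
Then F(pi/4) - F(0) = (pi/4) - (1/2) = -1/2 + pi/4.

-1/2 + pi/4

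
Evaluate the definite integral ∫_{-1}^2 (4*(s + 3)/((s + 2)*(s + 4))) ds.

Factor the denominator: s**2 + 6*s + 8 = (s + 4)(s + 2).
Partial fractions: 4*(s + 3)/((s + 2)*(s + 4)) = 2/(s + 4) + 2/(s + 2).
An antiderivative is F(s) = 2*log(s + 2) + 2*log(s + 4).
Then F(2) - F(-1) = (2*log(3) + 6*log(2)) - (log(9)) = log(64).

log(64)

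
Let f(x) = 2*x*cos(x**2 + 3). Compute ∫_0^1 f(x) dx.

Let u = x**2 + 3, so du = 2*x dx. When x = 0, u = 3; when x = 1, u = 4.
The integral becomes ∫ cos(u) du from 3 to 4, with antiderivative sin(u).
Back in x: F(x) = sin(x**2 + 3).
Then F(1) - F(0) = (sin(4)) - (sin(3)) = sin(4) - sin(3).

sin(4) - sin(3)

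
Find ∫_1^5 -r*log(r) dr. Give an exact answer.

Integrate by parts once (u = ln r, dv = -r dr).
An antiderivative is F(r) = -r**2*(2*log(r) - 1)/4.
Then F(5) - F(1) = (25/4 - 25*log(5)/2) - (1/4) = 6 - 25*log(5)/2.

6 - 25*log(5)/2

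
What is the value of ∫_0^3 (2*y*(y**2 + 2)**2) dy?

441

Let u = y**2 + 2, so du = 2*y dy. When y = 0, u = 2; when y = 3, u = 11.
The integral becomes ∫ u**2 du from 2 to 11, with antiderivative u**3/3.
Back in y: F(y) = (y**2 + 2)**3/3.
Then F(3) - F(0) = (1331/3) - (8/3) = 441.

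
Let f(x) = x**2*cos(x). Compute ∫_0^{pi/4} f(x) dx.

Integrate by parts twice (u = x^2, dv = cos(x) dx).
An antiderivative is F(x) = x**2*sin(x) + 2*x*cos(x) - 2*sin(x).
Then F(pi/4) - F(0) = (sqrt(2)*(-32 + pi**2 + 8*pi)/32) - (0) = sqrt(2)*(-32 + pi**2 + 8*pi)/32.

sqrt(2)*(-32 + pi**2 + 8*pi)/32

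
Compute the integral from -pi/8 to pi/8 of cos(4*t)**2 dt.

pi/8

Use the identity cos^2(4*t) = (1 + cos(8*t))/2.
An antiderivative is F(t) = t/2 + sin(8*t)/16.
Then F(pi/8) - F(-pi/8) = (pi/16) - (-pi/16) = pi/8.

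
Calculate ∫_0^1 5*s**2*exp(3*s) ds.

Integrate by parts twice (u = s^2, dv = 5*exp(3*s) ds).
An antiderivative is F(s) = (45*s**2 - 30*s + 10)*exp(3*s)/27.
Then F(1) - F(0) = (25*exp(3)/27) - (10/27) = -10/27 + 25*exp(3)/27.

-10/27 + 25*exp(3)/27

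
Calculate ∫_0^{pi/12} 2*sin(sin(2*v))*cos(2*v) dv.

Let u = sin(2*v), so du = 2*cos(2*v) dv. When v = 0, u = 0; when v = pi/12, u = 1/2.
The integral becomes ∫ sin(u) du from 0 to 1/2, with antiderivative -cos(u).
Back in v: F(v) = -cos(sin(2*v)).
Then F(pi/12) - F(0) = (-cos(1/2)) - (-1) = 1 - cos(1/2).

1 - cos(1/2)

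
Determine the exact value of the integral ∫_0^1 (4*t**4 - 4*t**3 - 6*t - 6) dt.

By the power rule, an antiderivative is F(t) = 4*t**5/5 - t**4 - 3*t**2 - 6*t.
Then F(1) - F(0) = (-46/5) - (0) = -46/5.

-46/5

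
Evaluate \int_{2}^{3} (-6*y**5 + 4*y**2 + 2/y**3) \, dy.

By the power rule, an antiderivative is F(y) = -y**6 + 4*y**3/3 - 1/y**2.
Then F(3) - F(2) = (-6238/9) - (-643/12) = -23023/36.

-23023/36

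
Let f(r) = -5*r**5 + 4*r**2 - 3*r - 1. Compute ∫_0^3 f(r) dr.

-588

By the power rule, an antiderivative is F(r) = -5*r**6/6 + 4*r**3/3 - 3*r**2/2 - r.
Then F(3) - F(0) = (-588) - (0) = -588.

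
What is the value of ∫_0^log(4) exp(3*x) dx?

Let u = exp(x), so du = exp(x) dx. When x = 0, u = 1; when x = log(4), u = 4.
The integral becomes ∫ u**2 du from 1 to 4, with antiderivative u**3/3.
Back in x: F(x) = exp(3*x)/3.
Then F(log(4)) - F(0) = (64/3) - (1/3) = 21.

21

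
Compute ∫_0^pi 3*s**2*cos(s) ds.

-6*pi

Integrate by parts twice (u = s^2, dv = 3*cos(s) ds).
An antiderivative is F(s) = 3*s**2*sin(s) + 6*s*cos(s) - 6*sin(s).
Then F(pi) - F(0) = (-6*pi) - (0) = -6*pi.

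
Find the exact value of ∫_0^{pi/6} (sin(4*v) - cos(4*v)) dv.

An antiderivative is F(v) = -sin(4*v)/4 - cos(4*v)/4.
Then F(pi/6) - F(0) = (1/8 - sqrt(3)/8) - (-1/4) = 3/8 - sqrt(3)/8.

3/8 - sqrt(3)/8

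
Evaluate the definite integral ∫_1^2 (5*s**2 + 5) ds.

50/3

By the power rule, an antiderivative is F(s) = 5*s**3/3 + 5*s.
Then F(2) - F(1) = (70/3) - (20/3) = 50/3.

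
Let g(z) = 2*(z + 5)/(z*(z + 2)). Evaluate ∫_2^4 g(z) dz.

-3*log(3) + 8*log(2)

Factor the denominator: z**2 + 2*z = (z + 2)z.
Partial fractions: 2*(z + 5)/(z*(z + 2)) = -3/(z + 2) + 5/z.
An antiderivative is F(z) = 5*log(z) - 3*log(z + 2).
Then F(4) - F(2) = (-3*log(3) + 7*log(2)) - (-log(2)) = -3*log(3) + 8*log(2).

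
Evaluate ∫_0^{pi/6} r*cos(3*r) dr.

Integrate by parts once (u = r, dv = cos(3*r) dr).
An antiderivative is F(r) = r*sin(3*r)/3 + cos(3*r)/9.
Then F(pi/6) - F(0) = (pi/18) - (1/9) = -1/9 + pi/18.

-1/9 + pi/18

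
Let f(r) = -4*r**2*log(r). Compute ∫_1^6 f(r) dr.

Integrate by parts once (u = ln r, dv = -4*r**2 dr).
An antiderivative is F(r) = -4*r**3*(3*log(r) - 1)/9.
Then F(6) - F(1) = (-288*log(3) - 288*log(2) + 96) - (4/9) = -288*log(3) - 288*log(2) + 860/9.

-288*log(3) - 288*log(2) + 860/9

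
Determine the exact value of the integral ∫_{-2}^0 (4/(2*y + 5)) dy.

log(25)

An antiderivative is F(y) = 2*log(2*y + 5).
Then F(0) - F(-2) = (log(25)) - (0) = log(25).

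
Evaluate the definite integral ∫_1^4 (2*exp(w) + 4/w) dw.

An antiderivative is F(w) = 2*exp(w) + 4*log(w).
Then F(4) - F(1) = (8*log(2) + 2*exp(4)) - (2*exp(1)) = -2*exp(1) + 8*log(2) + 2*exp(4).

-2*exp(1) + 8*log(2) + 2*exp(4)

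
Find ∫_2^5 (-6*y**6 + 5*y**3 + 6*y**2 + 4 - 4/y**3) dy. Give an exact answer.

By the power rule, an antiderivative is F(y) = -6*y**7/7 + 5*y**4/4 + 2*y**3 + 4*y + 2/y**2.
Then F(5) - F(2) = (-46139069/700) - (-913/14) = -46093419/700.

-46093419/700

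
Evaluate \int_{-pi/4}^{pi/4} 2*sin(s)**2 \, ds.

Use the identity sin^2(s) = (1 - cos(2*s))/2.
An antiderivative is F(s) = s - sin(2*s)/2.
Then F(pi/4) - F(-pi/4) = (-1/2 + pi/4) - (1/2 - pi/4) = -1 + pi/2.

-1 + pi/2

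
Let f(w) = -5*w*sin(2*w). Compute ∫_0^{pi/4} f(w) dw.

-5/4

Integrate by parts once (u = w, dv = -5*sin(2*w) dw).
An antiderivative is F(w) = 5*w*cos(2*w)/2 - 5*sin(2*w)/4.
Then F(pi/4) - F(0) = (-5/4) - (0) = -5/4.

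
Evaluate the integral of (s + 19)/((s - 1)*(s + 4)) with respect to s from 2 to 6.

Factor the denominator: s**2 + 3*s - 4 = (s + 4)(s - 1).
Partial fractions: (s + 19)/((s - 1)*(s + 4)) = -3/(s + 4) + 4/(s - 1).
An antiderivative is F(s) = 4*log(s - 1) - 3*log(s + 4).
Then F(6) - F(2) = (log(5/8)) - (-3*log(3) - 3*log(2)) = log(5) + 3*log(3).

log(5) + 3*log(3)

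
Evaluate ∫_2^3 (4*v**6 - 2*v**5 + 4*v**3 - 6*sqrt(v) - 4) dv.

By the power rule, an antiderivative is F(v) = 4*v**7/7 - v**6/3 + v**4 - 4*v**(3/2) - 4*v.
Then F(3) - F(2) = (7530/7 - 12*sqrt(3)) - (1256/21 - 8*sqrt(2)) = -12*sqrt(3) + 8*sqrt(2) + 21334/21.

-12*sqrt(3) + 8*sqrt(2) + 21334/21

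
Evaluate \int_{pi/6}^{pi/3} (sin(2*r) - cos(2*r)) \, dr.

1/2

An antiderivative is F(r) = -sin(2*r)/2 - cos(2*r)/2.
Then F(pi/3) - F(pi/6) = (1/4 - sqrt(3)/4) - (-sqrt(3)/4 - 1/4) = 1/2.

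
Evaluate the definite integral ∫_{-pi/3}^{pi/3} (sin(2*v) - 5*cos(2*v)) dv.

An antiderivative is F(v) = -5*sin(2*v)/2 - cos(2*v)/2.
Then F(pi/3) - F(-pi/3) = (1/4 - 5*sqrt(3)/4) - (1/4 + 5*sqrt(3)/4) = -5*sqrt(3)/2.

-5*sqrt(3)/2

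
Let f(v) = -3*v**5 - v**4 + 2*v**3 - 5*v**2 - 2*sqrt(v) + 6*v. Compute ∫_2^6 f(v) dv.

By the power rule, an antiderivative is F(v) = -v**6/2 - v**5/5 + v**4/2 - 4*v**(3/2)/3 - 5*v**3/3 + 3*v**2.
Then F(6) - F(2) = (-122436/5 - 8*sqrt(6)) - (-476/15 - 8*sqrt(2)/3) = -366832/15 - 8*sqrt(6) + 8*sqrt(2)/3.

-366832/15 - 8*sqrt(6) + 8*sqrt(2)/3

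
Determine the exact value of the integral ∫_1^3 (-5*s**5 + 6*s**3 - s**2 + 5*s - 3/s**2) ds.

By the power rule, an antiderivative is F(s) = -5*s**6/6 + 3*s**4/2 - s**3/3 + 5*s**2/2 + 3/s.
Then F(3) - F(1) = (-943/2) - (35/6) = -1432/3.

-1432/3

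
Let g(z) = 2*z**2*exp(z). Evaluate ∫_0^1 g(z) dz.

Integrate by parts twice (u = z^2, dv = 2*exp(z) dz).
An antiderivative is F(z) = (2*z**2 - 4*z + 4)*exp(z).
Then F(1) - F(0) = (2*E) - (4) = -4 + 2*E.

-4 + 2*E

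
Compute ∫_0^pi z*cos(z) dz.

Integrate by parts once (u = z, dv = cos(z) dz).
An antiderivative is F(z) = z*sin(z) + cos(z).
Then F(pi) - F(0) = (-1) - (1) = -2.

-2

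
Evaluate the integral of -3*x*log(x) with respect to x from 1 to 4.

45/4 - 48*log(2)

Integrate by parts once (u = ln x, dv = -3*x dx).
An antiderivative is F(x) = -3*x**2*(2*log(x) - 1)/4.
Then F(4) - F(1) = (12 - 48*log(2)) - (3/4) = 45/4 - 48*log(2).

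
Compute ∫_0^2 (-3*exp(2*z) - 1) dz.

-3*exp(4)/2 - 1/2

An antiderivative is F(z) = -3*exp(2*z)/2 - z.
Then F(2) - F(0) = (-3*exp(4)/2 - 2) - (-3/2) = -3*exp(4)/2 - 1/2.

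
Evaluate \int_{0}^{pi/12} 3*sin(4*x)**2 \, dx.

Use the identity sin^2(4*x) = (1 - cos(8*x))/2.
An antiderivative is F(x) = 3*x/2 - 3*sin(8*x)/16.
Then F(pi/12) - F(0) = (-3*sqrt(3)/32 + pi/8) - (0) = -3*sqrt(3)/32 + pi/8.

-3*sqrt(3)/32 + pi/8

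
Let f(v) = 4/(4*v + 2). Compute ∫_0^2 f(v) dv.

log(5)

Let u = 4*v + 2, so du = 4 dv. When v = 0, u = 2; when v = 2, u = 10.
The integral becomes ∫ 1/u du from 2 to 10, with antiderivative log(u).
Back in v: F(v) = log(4*v + 2).
Then F(2) - F(0) = (log(10)) - (log(2)) = log(5).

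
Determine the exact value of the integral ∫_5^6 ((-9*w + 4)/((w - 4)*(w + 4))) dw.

-5*log(5) - 9*log(2) + 10*log(3)

Factor the denominator: w**2 - 16 = (w + 4)(w - 4).
Partial fractions: (-9*w + 4)/((w - 4)*(w + 4)) = -5/(w + 4) - 4/(w - 4).
An antiderivative is F(w) = -4*log(w - 4) - 5*log(w + 4).
Then F(6) - F(5) = (-5*log(5) - 9*log(2)) - (-10*log(3)) = -5*log(5) - 9*log(2) + 10*log(3).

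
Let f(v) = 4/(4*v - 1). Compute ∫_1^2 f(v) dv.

An antiderivative is F(v) = log(4*v - 1).
Then F(2) - F(1) = (log(7)) - (log(3)) = log(7/3).

log(7/3)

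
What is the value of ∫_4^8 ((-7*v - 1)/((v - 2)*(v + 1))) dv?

-9*log(3) + 2*log(5)

Factor the denominator: v**2 - v - 2 = (v + 1)(v - 2).
Partial fractions: (-7*v - 1)/((v - 2)*(v + 1)) = -2/(v + 1) - 5/(v - 2).
An antiderivative is F(v) = -5*log(v - 2) - 2*log(v + 1).
Then F(8) - F(4) = (-9*log(3) - 5*log(2)) - (-5*log(2) - 2*log(5)) = -9*log(3) + 2*log(5).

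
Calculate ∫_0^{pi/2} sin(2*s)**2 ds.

pi/4

Use the identity sin^2(2*s) = (1 - cos(4*s))/2.
An antiderivative is F(s) = s/2 - sin(4*s)/8.
Then F(pi/2) - F(0) = (pi/4) - (0) = pi/4.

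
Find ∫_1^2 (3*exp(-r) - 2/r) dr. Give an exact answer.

An antiderivative is F(r) = -2*log(r) - 3*exp(-r).
Then F(2) - F(1) = (-2*log(2) - 3*exp(-2)) - (-3*exp(-1)) = -2*log(2) - 3*exp(-2) + 3*exp(-1).

-2*log(2) - 3*exp(-2) + 3*exp(-1)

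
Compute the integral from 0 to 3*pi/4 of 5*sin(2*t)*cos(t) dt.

5*sqrt(2)/6 + 10/3

Use the identity sin(2*t)cos(t) = [sin(3*t) + sin(t)]/2.
An antiderivative is F(t) = -5*cos(t)/2 - 5*cos(3*t)/6.
Then F(3*pi/4) - F(0) = (5*sqrt(2)/6) - (-10/3) = 5*sqrt(2)/6 + 10/3.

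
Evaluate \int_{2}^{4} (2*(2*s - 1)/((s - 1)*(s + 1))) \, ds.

-2*log(3) + 3*log(5)

Factor the denominator: s**2 - 1 = (s + 1)(s - 1).
Partial fractions: 2*(2*s - 1)/((s - 1)*(s + 1)) = 3/(s + 1) + 1/(s - 1).
An antiderivative is F(s) = log(s - 1) + 3*log(s + 1).
Then F(4) - F(2) = (log(3) + 3*log(5)) - (log(27)) = -2*log(3) + 3*log(5).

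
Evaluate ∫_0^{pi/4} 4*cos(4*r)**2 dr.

pi/2

Use the identity cos^2(4*r) = (1 + cos(8*r))/2.
An antiderivative is F(r) = 2*r + sin(8*r)/4.
Then F(pi/4) - F(0) = (pi/2) - (0) = pi/2.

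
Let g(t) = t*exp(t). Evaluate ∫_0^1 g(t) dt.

Integrate by parts once (u = t, dv = exp(t) dt).
An antiderivative is F(t) = (t - 1)*exp(t).
Then F(1) - F(0) = (0) - (-1) = 1.

1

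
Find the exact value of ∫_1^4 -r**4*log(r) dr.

Integrate by parts once (u = ln r, dv = -r**4 dr).
An antiderivative is F(r) = -r**5*(5*log(r) - 1)/25.
Then F(4) - F(1) = (1024/25 - 2048*log(2)/5) - (1/25) = 1023/25 - 2048*log(2)/5.

1023/25 - 2048*log(2)/5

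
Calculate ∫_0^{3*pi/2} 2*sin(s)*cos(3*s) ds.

Use the identity sin(s)cos(3*s) = [sin(4*s) + sin(-2*s)]/2.
An antiderivative is F(s) = cos(2*s)/2 - cos(4*s)/4.
Then F(3*pi/2) - F(0) = (-3/4) - (1/4) = -1.

-1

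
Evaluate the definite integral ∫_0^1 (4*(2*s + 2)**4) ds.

Let u = 2*s + 2, so du = 2 ds. When s = 0, u = 2; when s = 1, u = 4.
The integral becomes 2·∫ u**4 du from 2 to 4, with antiderivative 2*u**5/5.
Back in s: F(s) = 2*(2*s + 2)**5/5.
Then F(1) - F(0) = (2048/5) - (64/5) = 1984/5.

1984/5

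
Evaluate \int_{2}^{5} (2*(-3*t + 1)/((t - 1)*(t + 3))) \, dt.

-17*log(2) + 5*log(5)

Factor the denominator: t**2 + 2*t - 3 = (t + 3)(t - 1).
Partial fractions: 2*(-3*t + 1)/((t - 1)*(t + 3)) = -5/(t + 3) - 1/(t - 1).
An antiderivative is F(t) = -log(t - 1) - 5*log(t + 3).
Then F(5) - F(2) = (-17*log(2)) - (-5*log(5)) = -17*log(2) + 5*log(5).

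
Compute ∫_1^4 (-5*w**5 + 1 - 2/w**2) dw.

By the power rule, an antiderivative is F(w) = -5*w**6/6 + w + 2/w.
Then F(4) - F(1) = (-20453/6) - (13/6) = -3411.

-3411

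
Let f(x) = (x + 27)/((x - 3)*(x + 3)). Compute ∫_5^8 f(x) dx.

-4*log(11) + 7*log(2) + 5*log(5)

Factor the denominator: x**2 - 9 = (x + 3)(x - 3).
Partial fractions: (x + 27)/((x - 3)*(x + 3)) = -4/(x + 3) + 5/(x - 3).
An antiderivative is F(x) = 5*log(x - 3) - 4*log(x + 3).
Then F(8) - F(5) = (-4*log(11) + 5*log(5)) - (-7*log(2)) = -4*log(11) + 7*log(2) + 5*log(5).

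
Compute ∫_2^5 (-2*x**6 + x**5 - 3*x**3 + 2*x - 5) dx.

-563979/28

By the power rule, an antiderivative is F(x) = -2*x**7/7 + x**6/6 - 3*x**4/4 + x**2 - 5*x.
Then F(5) - F(2) = (-1695625/84) - (-922/21) = -563979/28.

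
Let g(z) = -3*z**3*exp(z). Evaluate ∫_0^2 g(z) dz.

Integrate by parts 3 times (u = z^3, dv = -3*exp(z) dz).
An antiderivative is F(z) = (-3*z**3 + 9*z**2 - 18*z + 18)*exp(z).
Then F(2) - F(0) = (-6*exp(2)) - (18) = -6*exp(2) - 18.

-6*exp(2) - 18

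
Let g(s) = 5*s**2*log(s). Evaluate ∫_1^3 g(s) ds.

-130/9 + 45*log(3)

Integrate by parts once (u = ln s, dv = 5*s**2 ds).
An antiderivative is F(s) = 5*s**3*(3*log(s) - 1)/9.
Then F(3) - F(1) = (-15 + 45*log(3)) - (-5/9) = -130/9 + 45*log(3).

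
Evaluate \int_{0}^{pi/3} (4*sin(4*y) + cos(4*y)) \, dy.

3/2 - sqrt(3)/8

An antiderivative is F(y) = sin(4*y)/4 - cos(4*y).
Then F(pi/3) - F(0) = (1/2 - sqrt(3)/8) - (-1) = 3/2 - sqrt(3)/8.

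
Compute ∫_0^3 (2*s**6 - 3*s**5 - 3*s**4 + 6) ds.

9279/70

By the power rule, an antiderivative is F(s) = 2*s**7/7 - s**6/2 - 3*s**5/5 + 6*s.
Then F(3) - F(0) = (9279/70) - (0) = 9279/70.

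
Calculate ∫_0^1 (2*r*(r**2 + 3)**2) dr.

Let u = r**2 + 3, so du = 2*r dr. When r = 0, u = 3; when r = 1, u = 4.
The integral becomes ∫ u**2 du from 3 to 4, with antiderivative u**3/3.
Back in r: F(r) = (r**2 + 3)**3/3.
Then F(1) - F(0) = (64/3) - (9) = 37/3.

37/3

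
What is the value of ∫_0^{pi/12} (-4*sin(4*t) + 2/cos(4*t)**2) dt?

An antiderivative is F(t) = cos(4*t) + tan(4*t)/2.
Then F(pi/12) - F(0) = (1/2 + sqrt(3)/2) - (1) = -1/2 + sqrt(3)/2.

-1/2 + sqrt(3)/2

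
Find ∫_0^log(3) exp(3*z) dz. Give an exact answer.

Let u = exp(z), so du = exp(z) dz. When z = 0, u = 1; when z = log(3), u = 3.
The integral becomes ∫ u**2 du from 1 to 3, with antiderivative u**3/3.
Back in z: F(z) = exp(3*z)/3.
Then F(log(3)) - F(0) = (9) - (1/3) = 26/3.

26/3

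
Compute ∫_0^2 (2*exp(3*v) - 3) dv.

An antiderivative is F(v) = 2*exp(3*v)/3 - 3*v.
Then F(2) - F(0) = (-6 + 2*exp(6)/3) - (2/3) = -20/3 + 2*exp(6)/3.

-20/3 + 2*exp(6)/3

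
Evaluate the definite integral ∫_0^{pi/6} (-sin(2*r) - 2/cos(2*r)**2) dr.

-sqrt(3) - 1/4

An antiderivative is F(r) = cos(2*r)/2 - tan(2*r).
Then F(pi/6) - F(0) = (1/4 - sqrt(3)) - (1/2) = -sqrt(3) - 1/4.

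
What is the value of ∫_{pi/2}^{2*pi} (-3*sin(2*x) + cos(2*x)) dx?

An antiderivative is F(x) = sin(2*x)/2 + 3*cos(2*x)/2.
Then F(2*pi) - F(pi/2) = (3/2) - (-3/2) = 3.

3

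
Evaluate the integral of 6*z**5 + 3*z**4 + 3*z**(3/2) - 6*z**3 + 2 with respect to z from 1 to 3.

By the power rule, an antiderivative is F(z) = z**6 + 6*z**(5/2)/5 + 3*z**5/5 - 3*z**4/2 + 2*z.
Then F(3) - F(1) = (54*sqrt(3)/5 + 7593/10) - (33/10) = 54*sqrt(3)/5 + 756.

54*sqrt(3)/5 + 756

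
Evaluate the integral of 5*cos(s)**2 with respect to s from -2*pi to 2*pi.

Use the identity cos^2(s) = (1 + cos(2*s))/2.
An antiderivative is F(s) = 5*s/2 + 5*sin(2*s)/4.
Then F(2*pi) - F(-2*pi) = (5*pi) - (-5*pi) = 10*pi.

10*pi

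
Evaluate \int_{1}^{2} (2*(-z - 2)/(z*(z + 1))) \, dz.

log(9/64)

Factor the denominator: z**2 + z = (z + 1)z.
Partial fractions: 2*(-z - 2)/(z*(z + 1)) = 2/(z + 1) - 4/z.
An antiderivative is F(z) = -4*log(z) + 2*log(z + 1).
Then F(2) - F(1) = (log(9/16)) - (log(4)) = log(9/64).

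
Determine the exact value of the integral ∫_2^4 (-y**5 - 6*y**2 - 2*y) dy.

By the power rule, an antiderivative is F(y) = -y**6/6 - 2*y**3 - y**2.
Then F(4) - F(2) = (-2480/3) - (-92/3) = -796.

-796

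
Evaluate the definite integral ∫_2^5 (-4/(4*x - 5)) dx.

An antiderivative is F(x) = -log(4*x - 5).
Then F(5) - F(2) = (-log(15)) - (-log(3)) = -log(5).

-log(5)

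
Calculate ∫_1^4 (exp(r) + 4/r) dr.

-exp(1) + 8*log(2) + exp(4)

An antiderivative is F(r) = exp(r) + 4*log(r).
Then F(4) - F(1) = (8*log(2) + exp(4)) - (exp(1)) = -exp(1) + 8*log(2) + exp(4).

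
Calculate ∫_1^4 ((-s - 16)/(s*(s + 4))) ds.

Factor the denominator: s**2 + 4*s = (s + 4)s.
Partial fractions: (-s - 16)/(s*(s + 4)) = 3/(s + 4) - 4/s.
An antiderivative is F(s) = -4*log(s) + 3*log(s + 4).
Then F(4) - F(1) = (log(2)) - (3*log(5)) = -3*log(5) + log(2).

-3*log(5) + log(2)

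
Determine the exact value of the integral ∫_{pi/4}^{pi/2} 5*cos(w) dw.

5 - 5*sqrt(2)/2

An antiderivative is F(w) = 5*sin(w).
Then F(pi/2) - F(pi/4) = (5) - (5*sqrt(2)/2) = 5 - 5*sqrt(2)/2.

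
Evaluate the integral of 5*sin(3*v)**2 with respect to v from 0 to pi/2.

5*pi/4

Use the identity sin^2(3*v) = (1 - cos(6*v))/2.
An antiderivative is F(v) = 5*v/2 - 5*sin(6*v)/12.
Then F(pi/2) - F(0) = (5*pi/4) - (0) = 5*pi/4.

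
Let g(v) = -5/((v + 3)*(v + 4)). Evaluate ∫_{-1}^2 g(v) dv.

-5*log(5) + 10*log(2)

Factor the denominator: v**2 + 7*v + 12 = (v + 4)(v + 3).
Partial fractions: -5/((v + 3)*(v + 4)) = 5/(v + 4) - 5/(v + 3).
An antiderivative is F(v) = -5*log(v + 3) + 5*log(v + 4).
Then F(2) - F(-1) = (-5*log(5) + 5*log(2) + 5*log(3)) - (-5*log(2) + 5*log(3)) = -5*log(5) + 10*log(2).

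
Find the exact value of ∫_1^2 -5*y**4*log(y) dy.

31/5 - 32*log(2)

Integrate by parts once (u = ln y, dv = -5*y**4 dy).
An antiderivative is F(y) = -y**5*(5*log(y) - 1)/5.
Then F(2) - F(1) = (32/5 - 32*log(2)) - (1/5) = 31/5 - 32*log(2).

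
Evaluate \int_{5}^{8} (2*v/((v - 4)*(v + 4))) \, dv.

log(16/3)

Factor the denominator: v**2 - 16 = (v + 4)(v - 4).
Partial fractions: 2*v/((v - 4)*(v + 4)) = 1/(v + 4) + 1/(v - 4).
An antiderivative is F(v) = log(v - 4) + log(v + 4).
Then F(8) - F(5) = (log(48)) - (log(9)) = log(16/3).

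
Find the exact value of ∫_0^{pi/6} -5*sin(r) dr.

-5 + 5*sqrt(3)/2

An antiderivative is F(r) = 5*cos(r).
Then F(pi/6) - F(0) = (5*sqrt(3)/2) - (5) = -5 + 5*sqrt(3)/2.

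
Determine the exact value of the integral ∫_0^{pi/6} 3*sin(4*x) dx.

9/8

An antiderivative is F(x) = -3*cos(4*x)/4.
Then F(pi/6) - F(0) = (3/8) - (-3/4) = 9/8.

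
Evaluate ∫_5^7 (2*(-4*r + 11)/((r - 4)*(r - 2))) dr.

-3*log(5) - 2*log(3)

Factor the denominator: r**2 - 6*r + 8 = (r - 2)(r - 4).
Partial fractions: 2*(-4*r + 11)/((r - 4)*(r - 2)) = -3/(r - 2) - 5/(r - 4).
An antiderivative is F(r) = -5*log(r - 4) - 3*log(r - 2).
Then F(7) - F(5) = (-5*log(3) - 3*log(5)) - (-log(27)) = -3*log(5) - 2*log(3).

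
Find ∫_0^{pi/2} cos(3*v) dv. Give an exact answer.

-1/3

An antiderivative is F(v) = sin(3*v)/3.
Then F(pi/2) - F(0) = (-1/3) - (0) = -1/3.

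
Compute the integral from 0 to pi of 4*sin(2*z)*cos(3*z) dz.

-16/5

Use the identity sin(2*z)cos(3*z) = [sin(5*z) + sin(-z)]/2.
An antiderivative is F(z) = 2*cos(z) - 2*cos(5*z)/5.
Then F(pi) - F(0) = (-8/5) - (8/5) = -16/5.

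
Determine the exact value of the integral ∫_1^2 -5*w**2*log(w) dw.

Integrate by parts once (u = ln w, dv = -5*w**2 dw).
An antiderivative is F(w) = -5*w**3*(3*log(w) - 1)/9.
Then F(2) - F(1) = (40/9 - 40*log(2)/3) - (5/9) = 35/9 - 40*log(2)/3.

35/9 - 40*log(2)/3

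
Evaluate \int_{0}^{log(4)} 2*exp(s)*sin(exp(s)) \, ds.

Let u = exp(s), so du = exp(s) ds. When s = 0, u = 1; when s = log(4), u = 4.
The integral becomes 2·∫ sin(u) du from 1 to 4, with antiderivative -2*cos(u).
Back in s: F(s) = -2*cos(exp(s)).
Then F(log(4)) - F(0) = (-2*cos(4)) - (-2*cos(1)) = 2*cos(1) - 2*cos(4).

2*cos(1) - 2*cos(4)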